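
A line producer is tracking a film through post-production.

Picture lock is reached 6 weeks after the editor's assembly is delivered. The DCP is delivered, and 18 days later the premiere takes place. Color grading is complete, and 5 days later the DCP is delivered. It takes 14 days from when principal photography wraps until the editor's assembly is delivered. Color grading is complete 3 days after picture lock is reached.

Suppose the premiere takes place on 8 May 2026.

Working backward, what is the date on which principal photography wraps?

15 February 2026

The premiere takes place: May 8, 2026.
The DCP is delivered: May 8, 2026 − 18 days = Apr 20, 2026.
Color grading is complete: Apr 20, 2026 − 5 days = Apr 15, 2026.
Picture lock is reached: Apr 15, 2026 − 3 days = Apr 12, 2026.
The editor's assembly is delivered: Apr 12, 2026 − 6 weeks = Mar 1, 2026.
Principal photography wraps: Mar 1, 2026 − 14 days = Feb 15, 2026.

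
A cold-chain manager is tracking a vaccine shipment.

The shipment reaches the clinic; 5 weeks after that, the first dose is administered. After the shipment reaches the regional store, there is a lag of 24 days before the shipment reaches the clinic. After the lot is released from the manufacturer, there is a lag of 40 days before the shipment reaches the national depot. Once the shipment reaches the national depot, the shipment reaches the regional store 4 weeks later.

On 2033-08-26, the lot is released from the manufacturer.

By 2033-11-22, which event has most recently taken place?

The shipment reaches the regional store

The lot is released from the manufacturer: Aug 26, 2033.
The shipment reaches the national depot: Aug 26, 2033 + 40 days = Oct 5, 2033.
The shipment reaches the regional store: Oct 5, 2033 + 4 weeks = Nov 2, 2033.
The shipment reaches the clinic: Nov 2, 2033 + 24 days = Nov 26, 2033.
The first dose is administered: Nov 26, 2033 + 5 weeks = Dec 31, 2033.
Nov 22, 2033 falls between when the shipment reaches the regional store (Nov 2, 2033) and when the shipment reaches the clinic (Nov 26, 2033).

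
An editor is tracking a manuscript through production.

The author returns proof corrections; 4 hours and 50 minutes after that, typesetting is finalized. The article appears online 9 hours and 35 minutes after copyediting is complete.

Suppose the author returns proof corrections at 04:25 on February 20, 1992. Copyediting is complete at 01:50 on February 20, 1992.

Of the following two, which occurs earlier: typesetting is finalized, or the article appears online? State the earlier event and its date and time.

Typesetting is finalized — 09:15 on February 20, 1992

The author returns proof corrections: 04:25 Feb 20, 1992.
Typesetting is finalized: 04:25 Feb 20, 1992 + 4h50m = 09:15 Feb 20, 1992.
Copyediting is complete: 01:50 Feb 20, 1992.
The article appears online: 01:50 Feb 20, 1992 + 9h35m = 11:25 Feb 20, 1992.
Comparing: typesetting is finalized at 09:15 Feb 20, 1992 vs the article appears online at 11:25 Feb 20, 1992. Earlier: typesetting is finalized.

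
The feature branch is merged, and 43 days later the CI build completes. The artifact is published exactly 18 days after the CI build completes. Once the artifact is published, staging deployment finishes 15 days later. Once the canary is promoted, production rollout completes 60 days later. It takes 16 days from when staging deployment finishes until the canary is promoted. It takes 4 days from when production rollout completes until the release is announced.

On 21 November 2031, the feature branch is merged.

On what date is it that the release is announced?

The feature branch is merged: Nov 21, 2031.
The CI build completes: Nov 21, 2031 + 43 days = Jan 3, 2032.
The artifact is published: Jan 3, 2032 + 18 days = Jan 21, 2032.
Staging deployment finishes: Jan 21, 2032 + 15 days = Feb 5, 2032.
The canary is promoted: Feb 5, 2032 + 16 days = Feb 21, 2032.
Production rollout completes: Feb 21, 2032 + 60 days = Apr 21, 2032.
The release is announced: Apr 21, 2032 + 4 days = Apr 25, 2032.

25 April 2032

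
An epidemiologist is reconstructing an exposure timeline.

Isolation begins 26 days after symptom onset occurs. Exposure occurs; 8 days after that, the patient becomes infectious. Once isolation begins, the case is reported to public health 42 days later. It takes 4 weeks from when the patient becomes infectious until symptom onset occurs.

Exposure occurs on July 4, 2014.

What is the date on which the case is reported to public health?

October 16, 2014

Exposure occurs: Jul 4, 2014.
The patient becomes infectious: Jul 4, 2014 + 8 days = Jul 12, 2014.
Symptom onset occurs: Jul 12, 2014 + 4 weeks = Aug 9, 2014.
Isolation begins: Aug 9, 2014 + 26 days = Sep 4, 2014.
The case is reported to public health: Sep 4, 2014 + 42 days = Oct 16, 2014.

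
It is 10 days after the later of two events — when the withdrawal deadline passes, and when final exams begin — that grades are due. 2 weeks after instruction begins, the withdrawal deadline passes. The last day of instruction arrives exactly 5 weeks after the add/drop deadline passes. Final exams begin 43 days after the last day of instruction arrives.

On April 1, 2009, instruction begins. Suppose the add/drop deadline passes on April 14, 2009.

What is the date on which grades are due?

July 11, 2009

Instruction begins: Apr 1, 2009.
The withdrawal deadline passes: Apr 1, 2009 + 2 weeks = Apr 15, 2009.
The add/drop deadline passes: Apr 14, 2009.
The last day of instruction arrives: Apr 14, 2009 + 5 weeks = May 19, 2009.
Final exams begin: May 19, 2009 + 43 days = Jul 1, 2009.
Both prerequisites met — the withdrawal deadline passes (Apr 15, 2009), final exams begin (Jul 1, 2009); the later is Jul 1, 2009.
Grades are due: Jul 1, 2009 + 10 days = Jul 11, 2009.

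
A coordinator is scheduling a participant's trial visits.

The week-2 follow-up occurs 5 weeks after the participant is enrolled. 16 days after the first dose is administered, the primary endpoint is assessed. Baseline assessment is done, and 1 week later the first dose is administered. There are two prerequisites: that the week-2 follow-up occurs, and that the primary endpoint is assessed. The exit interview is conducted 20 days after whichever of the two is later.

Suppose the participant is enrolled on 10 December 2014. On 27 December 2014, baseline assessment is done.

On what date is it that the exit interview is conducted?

8 February 2015

The participant is enrolled: Dec 10, 2014.
The week-2 follow-up occurs: Dec 10, 2014 + 5 weeks = Jan 14, 2015.
Baseline assessment is done: Dec 27, 2014.
The first dose is administered: Dec 27, 2014 + 1 week = Jan 3, 2015.
The primary endpoint is assessed: Jan 3, 2015 + 16 days = Jan 19, 2015.
Both prerequisites met — the week-2 follow-up occurs (Jan 14, 2015), the primary endpoint is assessed (Jan 19, 2015); the later is Jan 19, 2015.
The exit interview is conducted: Jan 19, 2015 + 20 days = Feb 8, 2015.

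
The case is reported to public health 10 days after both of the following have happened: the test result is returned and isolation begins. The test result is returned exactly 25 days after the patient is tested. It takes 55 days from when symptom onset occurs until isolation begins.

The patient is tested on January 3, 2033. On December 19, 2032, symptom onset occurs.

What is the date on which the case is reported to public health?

The patient is tested: Jan 3, 2033.
The test result is returned: Jan 3, 2033 + 25 days = Jan 28, 2033.
Symptom onset occurs: Dec 19, 2032.
Isolation begins: Dec 19, 2032 + 55 days = Feb 12, 2033.
Both prerequisites met — the test result is returned (Jan 28, 2033), isolation begins (Feb 12, 2033); the later is Feb 12, 2033.
The case is reported to public health: Feb 12, 2033 + 10 days = Feb 22, 2033.

February 22, 2033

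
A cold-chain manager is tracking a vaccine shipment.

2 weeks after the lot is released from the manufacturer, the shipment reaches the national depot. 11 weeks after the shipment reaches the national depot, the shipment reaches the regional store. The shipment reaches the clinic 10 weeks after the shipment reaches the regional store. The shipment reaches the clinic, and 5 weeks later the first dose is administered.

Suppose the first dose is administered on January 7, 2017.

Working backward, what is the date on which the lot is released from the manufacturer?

The first dose is administered: Jan 7, 2017.
The shipment reaches the clinic: Jan 7, 2017 − 5 weeks = Dec 3, 2016.
The shipment reaches the regional store: Dec 3, 2016 − 10 weeks = Sep 24, 2016.
The shipment reaches the national depot: Sep 24, 2016 − 11 weeks = Jul 9, 2016.
The lot is released from the manufacturer: Jul 9, 2016 − 2 weeks = Jun 25, 2016.

June 25, 2016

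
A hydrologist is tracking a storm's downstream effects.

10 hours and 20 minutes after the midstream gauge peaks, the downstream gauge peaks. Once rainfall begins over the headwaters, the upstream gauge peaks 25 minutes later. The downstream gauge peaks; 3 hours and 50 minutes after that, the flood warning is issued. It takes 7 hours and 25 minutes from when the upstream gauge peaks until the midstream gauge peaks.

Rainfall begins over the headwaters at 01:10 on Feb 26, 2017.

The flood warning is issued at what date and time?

Rainfall begins over the headwaters: 01:10 Feb 26, 2017.
The upstream gauge peaks: 01:10 Feb 26, 2017 + 25m = 01:35 Feb 26, 2017.
The midstream gauge peaks: 01:35 Feb 26, 2017 + 7h25m = 09:00 Feb 26, 2017.
The downstream gauge peaks: 09:00 Feb 26, 2017 + 10h20m = 19:20 Feb 26, 2017.
The flood warning is issued: 19:20 Feb 26, 2017 + 3h50m = 23:10 Feb 26, 2017.

23:10 on Feb 26, 2017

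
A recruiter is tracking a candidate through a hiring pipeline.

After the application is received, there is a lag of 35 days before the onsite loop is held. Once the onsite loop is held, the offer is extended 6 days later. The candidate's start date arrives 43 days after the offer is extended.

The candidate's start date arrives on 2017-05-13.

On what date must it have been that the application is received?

2017-02-18

The candidate's start date arrives: May 13, 2017.
The offer is extended: May 13, 2017 − 43 days = Mar 31, 2017.
The onsite loop is held: Mar 31, 2017 − 6 days = Mar 25, 2017.
The application is received: Mar 25, 2017 − 35 days = Feb 18, 2017.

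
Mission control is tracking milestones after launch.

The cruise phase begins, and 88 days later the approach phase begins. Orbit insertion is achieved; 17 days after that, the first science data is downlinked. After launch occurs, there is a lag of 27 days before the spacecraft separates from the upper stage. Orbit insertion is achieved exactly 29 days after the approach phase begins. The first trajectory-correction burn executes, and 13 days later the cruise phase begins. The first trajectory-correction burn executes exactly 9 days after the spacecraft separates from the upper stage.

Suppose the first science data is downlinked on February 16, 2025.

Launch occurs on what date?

The first science data is downlinked: Feb 16, 2025.
Orbit insertion is achieved: Feb 16, 2025 − 17 days = Jan 30, 2025.
The approach phase begins: Jan 30, 2025 − 29 days = Jan 1, 2025.
The cruise phase begins: Jan 1, 2025 − 88 days = Oct 5, 2024.
The first trajectory-correction burn executes: Oct 5, 2024 − 13 days = Sep 22, 2024.
The spacecraft separates from the upper stage: Sep 22, 2024 − 9 days = Sep 13, 2024.
Launch occurs: Sep 13, 2024 − 27 days = Aug 17, 2024.

August 17, 2024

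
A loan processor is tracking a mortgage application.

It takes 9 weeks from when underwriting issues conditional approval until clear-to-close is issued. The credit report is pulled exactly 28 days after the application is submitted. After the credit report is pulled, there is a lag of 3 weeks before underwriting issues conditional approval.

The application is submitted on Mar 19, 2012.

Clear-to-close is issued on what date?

Jul 9, 2012

The application is submitted: Mar 19, 2012.
The credit report is pulled: Mar 19, 2012 + 28 days = Apr 16, 2012.
Underwriting issues conditional approval: Apr 16, 2012 + 3 weeks = May 7, 2012.
Clear-to-close is issued: May 7, 2012 + 9 weeks = Jul 9, 2012.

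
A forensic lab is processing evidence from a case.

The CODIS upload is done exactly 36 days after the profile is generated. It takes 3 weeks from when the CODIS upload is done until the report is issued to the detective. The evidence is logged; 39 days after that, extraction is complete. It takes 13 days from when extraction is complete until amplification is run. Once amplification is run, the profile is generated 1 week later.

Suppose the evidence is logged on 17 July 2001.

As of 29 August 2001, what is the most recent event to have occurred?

Extraction is complete

The evidence is logged: Jul 17, 2001.
Extraction is complete: Jul 17, 2001 + 39 days = Aug 25, 2001.
Amplification is run: Aug 25, 2001 + 13 days = Sep 7, 2001.
The profile is generated: Sep 7, 2001 + 1 week = Sep 14, 2001.
The CODIS upload is done: Sep 14, 2001 + 36 days = Oct 20, 2001.
The report is issued to the detective: Oct 20, 2001 + 3 weeks = Nov 10, 2001.
Aug 29, 2001 falls between when extraction is complete (Aug 25, 2001) and when amplification is run (Sep 7, 2001).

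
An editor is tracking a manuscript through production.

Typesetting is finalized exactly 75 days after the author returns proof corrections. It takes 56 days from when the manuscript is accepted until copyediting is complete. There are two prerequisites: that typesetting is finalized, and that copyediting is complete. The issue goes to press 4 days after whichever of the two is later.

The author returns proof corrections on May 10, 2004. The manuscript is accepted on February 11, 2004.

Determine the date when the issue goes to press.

The author returns proof corrections: May 10, 2004.
Typesetting is finalized: May 10, 2004 + 75 days = Jul 24, 2004.
The manuscript is accepted: Feb 11, 2004.
Copyediting is complete: Feb 11, 2004 + 56 days = Apr 7, 2004.
Both prerequisites met — typesetting is finalized (Jul 24, 2004), copyediting is complete (Apr 7, 2004); the later is Jul 24, 2004.
The issue goes to press: Jul 24, 2004 + 4 days = Jul 28, 2004.

July 28, 2004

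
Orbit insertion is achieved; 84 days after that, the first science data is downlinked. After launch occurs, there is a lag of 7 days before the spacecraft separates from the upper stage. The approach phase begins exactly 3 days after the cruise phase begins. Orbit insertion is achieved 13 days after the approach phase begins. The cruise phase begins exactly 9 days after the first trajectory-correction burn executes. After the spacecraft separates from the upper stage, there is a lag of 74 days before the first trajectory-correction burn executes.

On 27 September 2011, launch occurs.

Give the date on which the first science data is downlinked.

4 April 2012

Launch occurs: Sep 27, 2011.
The spacecraft separates from the upper stage: Sep 27, 2011 + 7 days = Oct 4, 2011.
The first trajectory-correction burn executes: Oct 4, 2011 + 74 days = Dec 17, 2011.
The cruise phase begins: Dec 17, 2011 + 9 days = Dec 26, 2011.
The approach phase begins: Dec 26, 2011 + 3 days = Dec 29, 2011.
Orbit insertion is achieved: Dec 29, 2011 + 13 days = Jan 11, 2012.
The first science data is downlinked: Jan 11, 2012 + 84 days = Apr 4, 2012.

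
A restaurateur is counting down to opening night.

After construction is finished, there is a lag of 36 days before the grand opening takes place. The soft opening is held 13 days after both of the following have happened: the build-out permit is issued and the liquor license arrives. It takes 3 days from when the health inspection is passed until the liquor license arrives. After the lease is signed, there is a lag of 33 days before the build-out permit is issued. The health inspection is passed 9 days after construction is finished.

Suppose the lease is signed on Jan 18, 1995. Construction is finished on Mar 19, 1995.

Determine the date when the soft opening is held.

The lease is signed: Jan 18, 1995.
The build-out permit is issued: Jan 18, 1995 + 33 days = Feb 20, 1995.
Construction is finished: Mar 19, 1995.
The health inspection is passed: Mar 19, 1995 + 9 days = Mar 28, 1995.
The liquor license arrives: Mar 28, 1995 + 3 days = Mar 31, 1995.
Both prerequisites met — the build-out permit is issued (Feb 20, 1995), the liquor license arrives (Mar 31, 1995); the later is Mar 31, 1995.
The soft opening is held: Mar 31, 1995 + 13 days = Apr 13, 1995.

Apr 13, 1995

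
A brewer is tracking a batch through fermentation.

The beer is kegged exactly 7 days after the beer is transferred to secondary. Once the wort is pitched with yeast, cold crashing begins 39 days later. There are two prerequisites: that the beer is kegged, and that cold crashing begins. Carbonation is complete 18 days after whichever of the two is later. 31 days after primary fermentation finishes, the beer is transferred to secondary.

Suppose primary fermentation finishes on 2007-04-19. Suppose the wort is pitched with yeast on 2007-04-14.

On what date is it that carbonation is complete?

Primary fermentation finishes: Apr 19, 2007.
The beer is transferred to secondary: Apr 19, 2007 + 31 days = May 20, 2007.
The beer is kegged: May 20, 2007 + 7 days = May 27, 2007.
The wort is pitched with yeast: Apr 14, 2007.
Cold crashing begins: Apr 14, 2007 + 39 days = May 23, 2007.
Both prerequisites met — the beer is kegged (May 27, 2007), cold crashing begins (May 23, 2007); the later is May 27, 2007.
Carbonation is complete: May 27, 2007 + 18 days = Jun 14, 2007.

2007-06-14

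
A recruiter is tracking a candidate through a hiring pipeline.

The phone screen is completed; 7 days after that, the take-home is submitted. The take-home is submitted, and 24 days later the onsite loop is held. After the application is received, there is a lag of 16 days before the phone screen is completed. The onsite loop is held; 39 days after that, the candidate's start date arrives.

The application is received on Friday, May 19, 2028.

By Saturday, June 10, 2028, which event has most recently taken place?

The phone screen is completed

The application is received: May 19, 2028.
The phone screen is completed: May 19, 2028 + 16 days = Jun 4, 2028.
The take-home is submitted: Jun 4, 2028 + 7 days = Jun 11, 2028.
The onsite loop is held: Jun 11, 2028 + 24 days = Jul 5, 2028.
The candidate's start date arrives: Jul 5, 2028 + 39 days = Aug 13, 2028.
Jun 10, 2028 falls between when the phone screen is completed (Jun 4, 2028) and when the take-home is submitted (Jun 11, 2028).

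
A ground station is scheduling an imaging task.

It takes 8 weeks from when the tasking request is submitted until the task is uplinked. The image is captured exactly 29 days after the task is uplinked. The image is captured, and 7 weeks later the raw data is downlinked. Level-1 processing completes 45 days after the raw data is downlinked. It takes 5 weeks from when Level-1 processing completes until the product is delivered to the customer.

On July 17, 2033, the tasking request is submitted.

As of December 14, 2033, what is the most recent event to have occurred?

The tasking request is submitted: Jul 17, 2033.
The task is uplinked: Jul 17, 2033 + 8 weeks = Sep 11, 2033.
The image is captured: Sep 11, 2033 + 29 days = Oct 10, 2033.
The raw data is downlinked: Oct 10, 2033 + 7 weeks = Nov 28, 2033.
Level-1 processing completes: Nov 28, 2033 + 45 days = Jan 12, 2034.
The product is delivered to the customer: Jan 12, 2034 + 5 weeks = Feb 16, 2034.
Dec 14, 2033 falls between when the raw data is downlinked (Nov 28, 2033) and when Level-1 processing completes (Jan 12, 2034).

The raw data is downlinked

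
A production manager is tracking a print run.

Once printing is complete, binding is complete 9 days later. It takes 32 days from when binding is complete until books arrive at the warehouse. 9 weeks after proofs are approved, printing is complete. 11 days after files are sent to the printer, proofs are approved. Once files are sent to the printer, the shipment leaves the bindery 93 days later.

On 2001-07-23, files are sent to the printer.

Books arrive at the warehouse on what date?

2001-11-15

Files are sent to the printer: Jul 23, 2001.
Proofs are approved: Jul 23, 2001 + 11 days = Aug 3, 2001.
Printing is complete: Aug 3, 2001 + 9 weeks = Oct 5, 2001.
Binding is complete: Oct 5, 2001 + 9 days = Oct 14, 2001.
Books arrive at the warehouse: Oct 14, 2001 + 32 days = Nov 15, 2001.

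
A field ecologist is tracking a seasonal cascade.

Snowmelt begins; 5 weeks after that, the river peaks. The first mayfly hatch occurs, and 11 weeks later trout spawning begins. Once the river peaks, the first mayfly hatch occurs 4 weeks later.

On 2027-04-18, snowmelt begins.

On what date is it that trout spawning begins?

2027-09-05

Snowmelt begins: Apr 18, 2027.
The river peaks: Apr 18, 2027 + 5 weeks = May 23, 2027.
The first mayfly hatch occurs: May 23, 2027 + 4 weeks = Jun 20, 2027.
Trout spawning begins: Jun 20, 2027 + 11 weeks = Sep 5, 2027.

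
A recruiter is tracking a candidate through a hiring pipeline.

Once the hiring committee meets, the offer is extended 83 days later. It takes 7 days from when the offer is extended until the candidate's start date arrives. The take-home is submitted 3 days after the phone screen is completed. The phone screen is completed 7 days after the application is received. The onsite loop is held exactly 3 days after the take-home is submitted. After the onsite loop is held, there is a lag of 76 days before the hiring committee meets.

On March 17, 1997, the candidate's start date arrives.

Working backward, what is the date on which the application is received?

September 19, 1996

The candidate's start date arrives: Mar 17, 1997.
The offer is extended: Mar 17, 1997 − 7 days = Mar 10, 1997.
The hiring committee meets: Mar 10, 1997 − 83 days = Dec 17, 1996.
The onsite loop is held: Dec 17, 1996 − 76 days = Oct 2, 1996.
The take-home is submitted: Oct 2, 1996 − 3 days = Sep 29, 1996.
The phone screen is completed: Sep 29, 1996 − 3 days = Sep 26, 1996.
The application is received: Sep 26, 1996 − 7 days = Sep 19, 1996.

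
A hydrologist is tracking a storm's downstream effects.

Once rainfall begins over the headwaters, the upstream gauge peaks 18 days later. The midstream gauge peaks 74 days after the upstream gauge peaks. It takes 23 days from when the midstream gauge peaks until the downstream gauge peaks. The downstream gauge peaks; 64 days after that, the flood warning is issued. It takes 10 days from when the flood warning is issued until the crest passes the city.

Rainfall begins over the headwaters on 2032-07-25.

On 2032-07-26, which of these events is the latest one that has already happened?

Rainfall begins over the headwaters: Jul 25, 2032.
The upstream gauge peaks: Jul 25, 2032 + 18 days = Aug 12, 2032.
The midstream gauge peaks: Aug 12, 2032 + 74 days = Oct 25, 2032.
The downstream gauge peaks: Oct 25, 2032 + 23 days = Nov 17, 2032.
The flood warning is issued: Nov 17, 2032 + 64 days = Jan 20, 2033.
The crest passes the city: Jan 20, 2033 + 10 days = Jan 30, 2033.
Jul 26, 2032 falls between when rainfall begins over the headwaters (Jul 25, 2032) and when the upstream gauge peaks (Aug 12, 2032).

Rainfall begins over the headwaters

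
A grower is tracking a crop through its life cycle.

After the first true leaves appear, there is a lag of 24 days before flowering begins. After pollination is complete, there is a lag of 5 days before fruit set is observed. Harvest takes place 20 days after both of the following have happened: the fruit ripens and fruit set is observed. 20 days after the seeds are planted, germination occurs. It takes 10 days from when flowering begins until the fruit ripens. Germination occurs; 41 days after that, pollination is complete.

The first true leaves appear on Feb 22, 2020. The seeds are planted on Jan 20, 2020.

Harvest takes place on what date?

The first true leaves appear: Feb 22, 2020.
Flowering begins: Feb 22, 2020 + 24 days = Mar 17, 2020.
The fruit ripens: Mar 17, 2020 + 10 days = Mar 27, 2020.
The seeds are planted: Jan 20, 2020.
Germination occurs: Jan 20, 2020 + 20 days = Feb 9, 2020.
Pollination is complete: Feb 9, 2020 + 41 days = Mar 21, 2020.
Fruit set is observed: Mar 21, 2020 + 5 days = Mar 26, 2020.
Both prerequisites met — the fruit ripens (Mar 27, 2020), fruit set is observed (Mar 26, 2020); the later is Mar 27, 2020.
Harvest takes place: Mar 27, 2020 + 20 days = Apr 16, 2020.

Apr 16, 2020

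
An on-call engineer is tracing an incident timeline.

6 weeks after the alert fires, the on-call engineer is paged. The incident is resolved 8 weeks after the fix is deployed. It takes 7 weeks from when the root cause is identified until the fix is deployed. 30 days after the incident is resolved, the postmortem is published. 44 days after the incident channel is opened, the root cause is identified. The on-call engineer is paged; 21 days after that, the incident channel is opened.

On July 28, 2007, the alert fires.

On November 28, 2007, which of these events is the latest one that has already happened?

The root cause is identified

The alert fires: Jul 28, 2007.
The on-call engineer is paged: Jul 28, 2007 + 6 weeks = Sep 8, 2007.
The incident channel is opened: Sep 8, 2007 + 21 days = Sep 29, 2007.
The root cause is identified: Sep 29, 2007 + 44 days = Nov 12, 2007.
The fix is deployed: Nov 12, 2007 + 7 weeks = Dec 31, 2007.
The incident is resolved: Dec 31, 2007 + 8 weeks = Feb 25, 2008.
The postmortem is published: Feb 25, 2008 + 30 days = Mar 26, 2008.
Nov 28, 2007 falls between when the root cause is identified (Nov 12, 2007) and when the fix is deployed (Dec 31, 2007).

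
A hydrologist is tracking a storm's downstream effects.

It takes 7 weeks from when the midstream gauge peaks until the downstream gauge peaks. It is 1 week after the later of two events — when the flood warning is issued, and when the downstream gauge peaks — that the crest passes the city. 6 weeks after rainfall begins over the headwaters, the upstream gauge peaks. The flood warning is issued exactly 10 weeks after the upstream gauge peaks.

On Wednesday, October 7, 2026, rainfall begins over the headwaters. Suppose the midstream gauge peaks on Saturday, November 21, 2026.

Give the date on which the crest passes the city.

Rainfall begins over the headwaters: Oct 7, 2026.
The upstream gauge peaks: Oct 7, 2026 + 6 weeks = Nov 18, 2026.
The flood warning is issued: Nov 18, 2026 + 10 weeks = Jan 27, 2027.
The midstream gauge peaks: Nov 21, 2026.
The downstream gauge peaks: Nov 21, 2026 + 7 weeks = Jan 9, 2027.
Both prerequisites met — the flood warning is issued (Jan 27, 2027), the downstream gauge peaks (Jan 9, 2027); the later is Jan 27, 2027.
The crest passes the city: Jan 27, 2027 + 1 week = Feb 3, 2027.

Wednesday, February 3, 2027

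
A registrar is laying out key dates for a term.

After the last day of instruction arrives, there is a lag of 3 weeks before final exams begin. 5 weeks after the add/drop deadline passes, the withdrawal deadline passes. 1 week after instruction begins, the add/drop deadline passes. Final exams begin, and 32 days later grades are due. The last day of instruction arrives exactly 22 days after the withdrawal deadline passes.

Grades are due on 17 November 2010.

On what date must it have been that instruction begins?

23 July 2010

Grades are due: Nov 17, 2010.
Final exams begin: Nov 17, 2010 − 32 days = Oct 16, 2010.
The last day of instruction arrives: Oct 16, 2010 − 3 weeks = Sep 25, 2010.
The withdrawal deadline passes: Sep 25, 2010 − 22 days = Sep 3, 2010.
The add/drop deadline passes: Sep 3, 2010 − 5 weeks = Jul 30, 2010.
Instruction begins: Jul 30, 2010 − 1 week = Jul 23, 2010.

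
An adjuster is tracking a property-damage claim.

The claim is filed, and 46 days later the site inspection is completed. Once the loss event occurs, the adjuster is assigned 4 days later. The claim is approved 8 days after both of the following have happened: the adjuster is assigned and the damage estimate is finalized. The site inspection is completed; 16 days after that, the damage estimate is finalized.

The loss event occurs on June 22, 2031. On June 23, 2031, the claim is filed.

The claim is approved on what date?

The loss event occurs: Jun 22, 2031.
The adjuster is assigned: Jun 22, 2031 + 4 days = Jun 26, 2031.
The claim is filed: Jun 23, 2031.
The site inspection is completed: Jun 23, 2031 + 46 days = Aug 8, 2031.
The damage estimate is finalized: Aug 8, 2031 + 16 days = Aug 24, 2031.
Both prerequisites met — the adjuster is assigned (Jun 26, 2031), the damage estimate is finalized (Aug 24, 2031); the later is Aug 24, 2031.
The claim is approved: Aug 24, 2031 + 8 days = Sep 1, 2031.

September 1, 2031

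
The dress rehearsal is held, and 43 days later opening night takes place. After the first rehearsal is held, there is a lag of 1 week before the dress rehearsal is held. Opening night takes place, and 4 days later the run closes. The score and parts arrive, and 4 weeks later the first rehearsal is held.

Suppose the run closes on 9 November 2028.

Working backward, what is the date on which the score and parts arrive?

19 August 2028

The run closes: Nov 9, 2028.
Opening night takes place: Nov 9, 2028 − 4 days = Nov 5, 2028.
The dress rehearsal is held: Nov 5, 2028 − 43 days = Sep 23, 2028.
The first rehearsal is held: Sep 23, 2028 − 1 week = Sep 16, 2028.
The score and parts arrive: Sep 16, 2028 − 4 weeks = Aug 19, 2028.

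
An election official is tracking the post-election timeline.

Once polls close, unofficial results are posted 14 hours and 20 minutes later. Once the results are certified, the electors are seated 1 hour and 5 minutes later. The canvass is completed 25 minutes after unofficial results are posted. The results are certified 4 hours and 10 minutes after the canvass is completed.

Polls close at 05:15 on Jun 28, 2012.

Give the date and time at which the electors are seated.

Polls close: 05:15 Jun 28, 2012.
Unofficial results are posted: 05:15 Jun 28, 2012 + 14h20m = 19:35 Jun 28, 2012.
The canvass is completed: 19:35 Jun 28, 2012 + 25m = 20:00 Jun 28, 2012.
The results are certified: 20:00 Jun 28, 2012 + 4h10m = 00:10 Jun 29, 2012.
The electors are seated: 00:10 Jun 29, 2012 + 1h05m = 01:15 Jun 29, 2012.

01:15 on Jun 29, 2012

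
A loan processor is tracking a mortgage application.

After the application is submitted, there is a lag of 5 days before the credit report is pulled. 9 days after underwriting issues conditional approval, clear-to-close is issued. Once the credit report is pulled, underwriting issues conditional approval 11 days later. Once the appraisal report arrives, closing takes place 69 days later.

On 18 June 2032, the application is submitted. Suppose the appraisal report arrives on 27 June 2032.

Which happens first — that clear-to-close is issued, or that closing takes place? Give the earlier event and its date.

Clear-to-close is issued — 13 July 2032

The application is submitted: Jun 18, 2032.
The credit report is pulled: Jun 18, 2032 + 5 days = Jun 23, 2032.
Underwriting issues conditional approval: Jun 23, 2032 + 11 days = Jul 4, 2032.
Clear-to-close is issued: Jul 4, 2032 + 9 days = Jul 13, 2032.
The appraisal report arrives: Jun 27, 2032.
Closing takes place: Jun 27, 2032 + 69 days = Sep 4, 2032.
Comparing: clear-to-close is issued on Jul 13, 2032 vs closing takes place on Sep 4, 2032. Earlier: clear-to-close is issued.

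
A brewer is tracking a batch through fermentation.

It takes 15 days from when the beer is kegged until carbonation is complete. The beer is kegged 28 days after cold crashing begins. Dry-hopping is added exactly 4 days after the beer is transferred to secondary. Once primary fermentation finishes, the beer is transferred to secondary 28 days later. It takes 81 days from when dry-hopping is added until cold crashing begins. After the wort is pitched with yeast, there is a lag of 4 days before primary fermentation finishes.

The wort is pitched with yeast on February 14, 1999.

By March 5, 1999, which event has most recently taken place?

The wort is pitched with yeast: Feb 14, 1999.
Primary fermentation finishes: Feb 14, 1999 + 4 days = Feb 18, 1999.
The beer is transferred to secondary: Feb 18, 1999 + 28 days = Mar 18, 1999.
Dry-hopping is added: Mar 18, 1999 + 4 days = Mar 22, 1999.
Cold crashing begins: Mar 22, 1999 + 81 days = Jun 11, 1999.
The beer is kegged: Jun 11, 1999 + 28 days = Jul 9, 1999.
Carbonation is complete: Jul 9, 1999 + 15 days = Jul 24, 1999.
Mar 5, 1999 falls between when primary fermentation finishes (Feb 18, 1999) and when the beer is transferred to secondary (Mar 18, 1999).

Primary fermentation finishes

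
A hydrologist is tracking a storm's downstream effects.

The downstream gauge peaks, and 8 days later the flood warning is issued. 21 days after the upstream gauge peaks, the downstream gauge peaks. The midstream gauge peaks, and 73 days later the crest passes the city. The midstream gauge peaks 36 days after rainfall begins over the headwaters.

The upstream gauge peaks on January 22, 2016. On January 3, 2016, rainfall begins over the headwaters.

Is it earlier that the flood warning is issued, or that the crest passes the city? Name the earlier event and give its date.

The upstream gauge peaks: Jan 22, 2016.
The downstream gauge peaks: Jan 22, 2016 + 21 days = Feb 12, 2016.
The flood warning is issued: Feb 12, 2016 + 8 days = Feb 20, 2016.
Rainfall begins over the headwaters: Jan 3, 2016.
The midstream gauge peaks: Jan 3, 2016 + 36 days = Feb 8, 2016.
The crest passes the city: Feb 8, 2016 + 73 days = Apr 21, 2016.
Comparing: the flood warning is issued on Feb 20, 2016 vs the crest passes the city on Apr 21, 2016. Earlier: the flood warning is issued.

The flood warning is issued — February 20, 2016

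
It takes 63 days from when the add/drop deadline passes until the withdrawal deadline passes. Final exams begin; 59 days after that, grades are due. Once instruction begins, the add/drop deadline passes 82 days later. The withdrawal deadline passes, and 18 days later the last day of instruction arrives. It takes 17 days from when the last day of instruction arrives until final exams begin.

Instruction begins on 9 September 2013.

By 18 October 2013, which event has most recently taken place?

Instruction begins

Instruction begins: Sep 9, 2013.
The add/drop deadline passes: Sep 9, 2013 + 82 days = Nov 30, 2013.
The withdrawal deadline passes: Nov 30, 2013 + 63 days = Feb 1, 2014.
The last day of instruction arrives: Feb 1, 2014 + 18 days = Feb 19, 2014.
Final exams begin: Feb 19, 2014 + 17 days = Mar 8, 2014.
Grades are due: Mar 8, 2014 + 59 days = May 6, 2014.
Oct 18, 2013 falls between when instruction begins (Sep 9, 2013) and when the add/drop deadline passes (Nov 30, 2013).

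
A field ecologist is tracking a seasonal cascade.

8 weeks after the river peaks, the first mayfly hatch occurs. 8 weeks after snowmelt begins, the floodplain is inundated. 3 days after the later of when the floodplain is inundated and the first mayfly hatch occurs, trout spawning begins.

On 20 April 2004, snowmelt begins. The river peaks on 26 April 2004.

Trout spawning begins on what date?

24 June 2004

Snowmelt begins: Apr 20, 2004.
The floodplain is inundated: Apr 20, 2004 + 8 weeks = Jun 15, 2004.
The river peaks: Apr 26, 2004.
The first mayfly hatch occurs: Apr 26, 2004 + 8 weeks = Jun 21, 2004.
Both prerequisites met — the floodplain is inundated (Jun 15, 2004), the first mayfly hatch occurs (Jun 21, 2004); the later is Jun 21, 2004.
Trout spawning begins: Jun 21, 2004 + 3 days = Jun 24, 2004.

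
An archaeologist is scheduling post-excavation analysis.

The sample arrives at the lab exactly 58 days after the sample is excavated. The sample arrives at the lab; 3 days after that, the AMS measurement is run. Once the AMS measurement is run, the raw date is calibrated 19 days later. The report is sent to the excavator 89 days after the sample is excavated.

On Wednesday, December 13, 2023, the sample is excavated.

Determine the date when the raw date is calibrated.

The sample is excavated: Dec 13, 2023.
The sample arrives at the lab: Dec 13, 2023 + 58 days = Feb 9, 2024.
The AMS measurement is run: Feb 9, 2024 + 3 days = Feb 12, 2024.
The raw date is calibrated: Feb 12, 2024 + 19 days = Mar 2, 2024.

Saturday, March 2, 2024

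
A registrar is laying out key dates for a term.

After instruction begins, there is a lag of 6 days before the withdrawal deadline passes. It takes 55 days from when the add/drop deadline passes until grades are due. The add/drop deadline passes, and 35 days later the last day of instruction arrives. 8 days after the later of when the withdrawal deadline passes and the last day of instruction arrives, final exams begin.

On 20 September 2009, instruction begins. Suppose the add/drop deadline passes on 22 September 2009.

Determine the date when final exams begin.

4 November 2009

Instruction begins: Sep 20, 2009.
The withdrawal deadline passes: Sep 20, 2009 + 6 days = Sep 26, 2009.
The add/drop deadline passes: Sep 22, 2009.
The last day of instruction arrives: Sep 22, 2009 + 35 days = Oct 27, 2009.
Both prerequisites met — the withdrawal deadline passes (Sep 26, 2009), the last day of instruction arrives (Oct 27, 2009); the later is Oct 27, 2009.
Final exams begin: Oct 27, 2009 + 8 days = Nov 4, 2009.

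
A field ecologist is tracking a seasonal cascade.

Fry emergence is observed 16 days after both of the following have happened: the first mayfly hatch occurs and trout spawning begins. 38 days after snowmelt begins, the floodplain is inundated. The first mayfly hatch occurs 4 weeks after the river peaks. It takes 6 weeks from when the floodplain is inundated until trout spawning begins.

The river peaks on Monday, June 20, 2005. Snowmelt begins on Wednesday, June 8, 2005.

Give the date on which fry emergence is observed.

The river peaks: Jun 20, 2005.
The first mayfly hatch occurs: Jun 20, 2005 + 4 weeks = Jul 18, 2005.
Snowmelt begins: Jun 8, 2005.
The floodplain is inundated: Jun 8, 2005 + 38 days = Jul 16, 2005.
Trout spawning begins: Jul 16, 2005 + 6 weeks = Aug 27, 2005.
Both prerequisites met — the first mayfly hatch occurs (Jul 18, 2005), trout spawning begins (Aug 27, 2005); the later is Aug 27, 2005.
Fry emergence is observed: Aug 27, 2005 + 16 days = Sep 12, 2005.

Monday, September 12, 2005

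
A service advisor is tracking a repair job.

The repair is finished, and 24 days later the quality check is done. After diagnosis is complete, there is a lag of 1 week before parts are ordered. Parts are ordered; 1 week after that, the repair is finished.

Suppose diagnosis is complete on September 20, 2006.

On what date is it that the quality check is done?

October 28, 2006

Diagnosis is complete: Sep 20, 2006.
Parts are ordered: Sep 20, 2006 + 1 week = Sep 27, 2006.
The repair is finished: Sep 27, 2006 + 1 week = Oct 4, 2006.
The quality check is done: Oct 4, 2006 + 24 days = Oct 28, 2006.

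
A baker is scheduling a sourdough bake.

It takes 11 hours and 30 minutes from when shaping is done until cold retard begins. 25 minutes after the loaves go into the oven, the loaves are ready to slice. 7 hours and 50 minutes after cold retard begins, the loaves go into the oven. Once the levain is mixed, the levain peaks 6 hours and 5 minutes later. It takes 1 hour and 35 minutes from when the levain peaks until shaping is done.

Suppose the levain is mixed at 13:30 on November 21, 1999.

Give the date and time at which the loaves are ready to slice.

The levain is mixed: 13:30 Nov 21, 1999.
The levain peaks: 13:30 Nov 21, 1999 + 6h05m = 19:35 Nov 21, 1999.
Shaping is done: 19:35 Nov 21, 1999 + 1h35m = 21:10 Nov 21, 1999.
Cold retard begins: 21:10 Nov 21, 1999 + 11h30m = 08:40 Nov 22, 1999.
The loaves go into the oven: 08:40 Nov 22, 1999 + 7h50m = 16:30 Nov 22, 1999.
The loaves are ready to slice: 16:30 Nov 22, 1999 + 25m = 16:55 Nov 22, 1999.

16:55 on November 22, 1999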